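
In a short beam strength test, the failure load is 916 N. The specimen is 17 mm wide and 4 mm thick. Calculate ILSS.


ILSS = 3F/(4bh) = 3*916/(4*17*4) = 10.1 MPa

10.1 MPa


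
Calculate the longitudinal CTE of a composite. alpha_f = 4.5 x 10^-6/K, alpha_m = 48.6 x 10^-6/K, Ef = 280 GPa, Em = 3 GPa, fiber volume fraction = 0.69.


E1 = Ef*Vf + Em*(1-Vf) = 194.13
alpha_1 = (alpha_f*Ef*Vf + alpha_m*Em*(1-Vf))/E1 = 4.71 x 10^-6/K

4.71 x 10^-6/K


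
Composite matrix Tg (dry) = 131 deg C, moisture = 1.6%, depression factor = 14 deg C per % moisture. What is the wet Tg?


Tg_wet = Tg_dry - k*moisture = 131 - 14*1.6 = 108.6 deg C

108.6 deg C


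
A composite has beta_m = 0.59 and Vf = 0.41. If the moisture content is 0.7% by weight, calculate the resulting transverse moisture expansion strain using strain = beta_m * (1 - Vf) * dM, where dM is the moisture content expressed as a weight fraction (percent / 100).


dM = 0.7/100 = 0.007
strain = beta_m * (1-Vf) * dM = 0.59 * 0.59 * 0.007 = 0.0024367

0.0024367


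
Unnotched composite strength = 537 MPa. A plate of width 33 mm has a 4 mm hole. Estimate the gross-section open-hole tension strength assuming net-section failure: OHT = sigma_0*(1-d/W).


OHT = sigma_0*(1-d/W) = 537*(1-4/33) = 471.9 MPa

471.9 MPa


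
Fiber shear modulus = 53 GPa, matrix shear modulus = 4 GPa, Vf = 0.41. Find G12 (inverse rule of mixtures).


1/G12 = Vf/Gf + (1-Vf)/Gm = 0.41/53 + 0.59/4
G12 = 6.44 GPa

6.44 GPa


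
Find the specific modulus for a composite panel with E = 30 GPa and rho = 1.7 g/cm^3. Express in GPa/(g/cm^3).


Specific stiffness = E/rho = 30/1.7 = 17.6 GPa/(g/cm^3)

17.6 GPa/(g/cm^3)


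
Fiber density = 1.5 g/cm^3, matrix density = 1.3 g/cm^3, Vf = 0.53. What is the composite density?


rho_c = rho_f*Vf + rho_m*(1-Vf) = 1.5*0.53 + 1.3*0.47 = 1.406 g/cm^3

1.406 g/cm^3


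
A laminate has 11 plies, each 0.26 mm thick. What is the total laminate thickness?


h = n * t_ply = 11 * 0.26 = 2.86 mm

2.86 mm


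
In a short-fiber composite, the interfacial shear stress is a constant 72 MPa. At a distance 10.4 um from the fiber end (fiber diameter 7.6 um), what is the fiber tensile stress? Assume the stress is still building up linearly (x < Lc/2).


Force balance: sigma_f * (pi*d^2/4) = tau * (pi*d) * x  ->  sigma_f = 4 * tau * x / d
sigma_f = 4 * 72 * 10.4 / 7.6 = 394.1 MPa

394.1 MPa


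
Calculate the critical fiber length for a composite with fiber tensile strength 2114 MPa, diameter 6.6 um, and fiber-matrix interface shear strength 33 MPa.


Lc = sigma_f * d / (2 * tau_i) = 2114 * 6.6 / (2 * 33) = 211.4 um

211.4 um


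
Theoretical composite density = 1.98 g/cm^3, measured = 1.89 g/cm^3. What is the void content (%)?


Void% = (rho_theo - rho_actual)/rho_theo * 100 = (1.98 - 1.89)/1.98 * 100 = 4.55%

4.55%


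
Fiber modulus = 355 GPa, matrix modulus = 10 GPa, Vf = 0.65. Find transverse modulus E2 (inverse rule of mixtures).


1/E2 = Vf/Ef + (1-Vf)/Em = 0.65/355 + 0.35/10
E2 = 27.15 GPa

27.15 GPa


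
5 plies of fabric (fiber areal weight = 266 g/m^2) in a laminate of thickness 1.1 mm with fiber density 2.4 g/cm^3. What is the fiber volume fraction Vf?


Vf = n * FAW / (rho_f * h * 1000) = 5 * 266 / (2.4 * 1.1 * 1000) = 0.5038

0.5038


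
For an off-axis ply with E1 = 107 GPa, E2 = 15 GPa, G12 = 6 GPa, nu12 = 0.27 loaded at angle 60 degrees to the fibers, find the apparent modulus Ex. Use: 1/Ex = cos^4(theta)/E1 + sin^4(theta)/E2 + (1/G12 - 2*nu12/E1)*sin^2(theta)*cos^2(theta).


cos^4(60) = 0.0625, sin^4(60) = 0.5625, sin^2(60)*cos^2(60) = 0.1875
1/G12 - 2*nu12/E1 = 1/6 - 2*0.27/107 = 0.16162 GPa^-1
1/Ex = 0.0625/107 + 0.5625/15 + 0.16162*0.1875 = 0.0683879 GPa^-1
Ex = 14.62 GPa

14.62 GPa


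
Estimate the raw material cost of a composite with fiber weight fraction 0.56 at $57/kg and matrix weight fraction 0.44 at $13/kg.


Cost = cost_f*Wf + cost_m*Wm = 57*0.56 + 13*0.44 = $37.64/kg

$37.64/kg


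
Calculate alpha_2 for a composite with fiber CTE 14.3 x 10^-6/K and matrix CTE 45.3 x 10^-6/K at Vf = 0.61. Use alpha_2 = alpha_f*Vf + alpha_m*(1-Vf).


alpha_2 = alpha_f*Vf + alpha_m*(1-Vf) = 14.3*0.61 + 45.3*0.39 = 26.4 x 10^-6/K

26.4 x 10^-6/K


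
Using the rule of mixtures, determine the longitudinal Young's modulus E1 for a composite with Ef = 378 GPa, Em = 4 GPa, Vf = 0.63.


E1 = Ef*Vf + Em*(1-Vf) = 378*0.63 + 4*0.37 = 239.62 GPa

239.62 GPa


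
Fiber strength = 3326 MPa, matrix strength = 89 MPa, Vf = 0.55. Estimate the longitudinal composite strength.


sigma_1 = sigma_f*Vf + sigma_m*(1-Vf) = 3326*0.55 + 89*0.45 = 1869.4 MPa

1869.4 MPa


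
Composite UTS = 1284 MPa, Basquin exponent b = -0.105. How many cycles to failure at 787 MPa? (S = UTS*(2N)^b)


N = 0.5 * (S/UTS)^(1/b) = 0.5 * (787/1284)^(1/-0.105) = 52.9224 cycles

52.9224 cycles


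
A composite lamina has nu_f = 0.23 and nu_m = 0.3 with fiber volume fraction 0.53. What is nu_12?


nu_12 = nu_f*Vf + nu_m*(1-Vf) = 0.23*0.53 + 0.3*0.47 = 0.2629

0.2629


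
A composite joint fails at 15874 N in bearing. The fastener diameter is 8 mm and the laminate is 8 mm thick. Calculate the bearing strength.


sigma_br = F/(d*h) = 15874/(8*8) = 248.0 MPa

248.0 MPa


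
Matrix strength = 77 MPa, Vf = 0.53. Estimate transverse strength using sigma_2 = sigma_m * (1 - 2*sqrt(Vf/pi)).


factor = 1 - 2*sqrt(0.53/pi) = 0.1785
sigma_2 = 77 * 0.1785 = 13.75 MPa

13.75 MPa


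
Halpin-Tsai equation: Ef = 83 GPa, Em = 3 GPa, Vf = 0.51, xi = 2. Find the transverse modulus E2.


eta = (Ef/Em - 1)/(Ef/Em + xi) = (27.6667 - 1)/(27.6667 + 2) = 0.8989
E2 = Em*(1+xi*eta*Vf)/(1-eta*Vf) = 10.62 GPa

10.62 GPa


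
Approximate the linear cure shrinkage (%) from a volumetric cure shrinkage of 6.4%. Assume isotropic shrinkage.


Linear shrinkage ≈ vol_shrink/3 = 6.4/3 = 2.133%

2.133%


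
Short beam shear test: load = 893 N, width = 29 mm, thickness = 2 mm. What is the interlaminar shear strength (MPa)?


ILSS = 3F/(4bh) = 3*893/(4*29*2) = 11.55 MPa

11.55 MPa


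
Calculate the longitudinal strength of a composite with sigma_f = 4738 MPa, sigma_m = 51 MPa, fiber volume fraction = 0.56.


sigma_1 = sigma_f*Vf + sigma_m*(1-Vf) = 4738*0.56 + 51*0.44 = 2675.7 MPa

2675.7 MPa


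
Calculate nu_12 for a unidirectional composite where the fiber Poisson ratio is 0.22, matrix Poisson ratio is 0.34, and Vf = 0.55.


nu_12 = nu_f*Vf + nu_m*(1-Vf) = 0.22*0.55 + 0.34*0.45 = 0.274

0.274


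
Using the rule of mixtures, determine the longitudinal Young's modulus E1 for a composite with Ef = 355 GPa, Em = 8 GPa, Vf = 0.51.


E1 = Ef*Vf + Em*(1-Vf) = 355*0.51 + 8*0.49 = 184.97 GPa

184.97 GPa


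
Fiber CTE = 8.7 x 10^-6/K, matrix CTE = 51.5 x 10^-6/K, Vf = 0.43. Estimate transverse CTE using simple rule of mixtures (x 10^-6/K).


alpha_2 = alpha_f*Vf + alpha_m*(1-Vf) = 8.7*0.43 + 51.5*0.57 = 33.1 x 10^-6/K

33.1 x 10^-6/K


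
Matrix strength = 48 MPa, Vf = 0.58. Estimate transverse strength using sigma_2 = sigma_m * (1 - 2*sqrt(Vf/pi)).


factor = 1 - 2*sqrt(0.58/pi) = 0.1407
sigma_2 = 48 * 0.1407 = 6.75 MPa

6.75 MPa


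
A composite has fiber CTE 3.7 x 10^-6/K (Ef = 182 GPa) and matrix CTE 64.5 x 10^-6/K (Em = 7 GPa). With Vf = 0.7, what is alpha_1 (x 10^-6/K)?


E1 = Ef*Vf + Em*(1-Vf) = 129.5
alpha_1 = (alpha_f*Ef*Vf + alpha_m*Em*(1-Vf))/E1 = 4.69 x 10^-6/K

4.69 x 10^-6/K


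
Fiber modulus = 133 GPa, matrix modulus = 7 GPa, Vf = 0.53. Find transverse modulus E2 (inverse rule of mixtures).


1/E2 = Vf/Ef + (1-Vf)/Em = 0.53/133 + 0.47/7
E2 = 14.06 GPa

14.06 GPa


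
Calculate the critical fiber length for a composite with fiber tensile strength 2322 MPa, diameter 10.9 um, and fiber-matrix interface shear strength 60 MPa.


Lc = sigma_f * d / (2 * tau_i) = 2322 * 10.9 / (2 * 60) = 210.9 um

210.9 um


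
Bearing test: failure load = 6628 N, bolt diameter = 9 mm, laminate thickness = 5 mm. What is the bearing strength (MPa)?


sigma_br = F/(d*h) = 6628/(9*5) = 147.3 MPa

147.3 MPa


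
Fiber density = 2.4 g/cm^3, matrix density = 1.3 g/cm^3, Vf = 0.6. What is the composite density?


rho_c = rho_f*Vf + rho_m*(1-Vf) = 2.4*0.6 + 1.3*0.4 = 1.96 g/cm^3

1.96 g/cm^3


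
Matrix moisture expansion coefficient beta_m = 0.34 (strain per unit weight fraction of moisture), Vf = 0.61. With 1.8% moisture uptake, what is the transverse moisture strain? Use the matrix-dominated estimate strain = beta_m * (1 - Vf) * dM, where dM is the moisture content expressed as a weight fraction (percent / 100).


dM = 1.8/100 = 0.018
strain = beta_m * (1-Vf) * dM = 0.34 * 0.39 * 0.018 = 0.0023868

0.0023868


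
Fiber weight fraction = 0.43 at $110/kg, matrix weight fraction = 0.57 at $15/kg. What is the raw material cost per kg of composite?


Cost = cost_f*Wf + cost_m*Wm = 110*0.43 + 15*0.57 = $55.85/kg

$55.85/kg


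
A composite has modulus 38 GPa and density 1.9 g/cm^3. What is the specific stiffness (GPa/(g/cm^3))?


Specific stiffness = E/rho = 38/1.9 = 20.0 GPa/(g/cm^3)

20.0 GPa/(g/cm^3)


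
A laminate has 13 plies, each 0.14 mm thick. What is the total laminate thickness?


h = n * t_ply = 13 * 0.14 = 1.82 mm

1.82 mm


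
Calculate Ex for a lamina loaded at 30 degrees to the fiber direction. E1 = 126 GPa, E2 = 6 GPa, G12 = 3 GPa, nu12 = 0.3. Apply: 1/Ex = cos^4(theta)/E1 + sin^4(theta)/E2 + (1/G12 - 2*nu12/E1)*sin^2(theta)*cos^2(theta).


cos^4(30) = 0.5625, sin^4(30) = 0.0625, sin^2(30)*cos^2(30) = 0.1875
1/G12 - 2*nu12/E1 = 1/3 - 2*0.3/126 = 0.328571 GPa^-1
1/Ex = 0.5625/126 + 0.0625/6 + 0.328571*0.1875 = 0.0764881 GPa^-1
Ex = 13.07 GPa

13.07 GPa


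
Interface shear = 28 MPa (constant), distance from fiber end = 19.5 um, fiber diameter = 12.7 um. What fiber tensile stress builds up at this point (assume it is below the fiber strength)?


Force balance: sigma_f * (pi*d^2/4) = tau * (pi*d) * x  ->  sigma_f = 4 * tau * x / d
sigma_f = 4 * 28 * 19.5 / 12.7 = 172.0 MPa

172.0 MPa


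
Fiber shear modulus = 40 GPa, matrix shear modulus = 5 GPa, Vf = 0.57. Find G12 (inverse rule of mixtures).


1/G12 = Vf/Gf + (1-Vf)/Gm = 0.57/40 + 0.43/5
G12 = 9.98 GPa

9.98 GPa


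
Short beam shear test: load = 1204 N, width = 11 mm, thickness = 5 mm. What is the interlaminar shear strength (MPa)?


ILSS = 3F/(4bh) = 3*1204/(4*11*5) = 16.42 MPa

16.42 MPa


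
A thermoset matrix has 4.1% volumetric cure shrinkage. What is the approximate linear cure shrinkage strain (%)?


Linear shrinkage ≈ vol_shrink/3 = 4.1/3 = 1.367%

1.367%


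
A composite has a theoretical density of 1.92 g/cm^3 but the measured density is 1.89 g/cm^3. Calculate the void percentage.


Void% = (rho_theo - rho_actual)/rho_theo * 100 = (1.92 - 1.89)/1.92 * 100 = 1.56%

1.56%


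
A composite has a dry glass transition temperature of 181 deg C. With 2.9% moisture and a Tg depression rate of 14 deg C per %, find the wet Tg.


Tg_wet = Tg_dry - k*moisture = 181 - 14*2.9 = 140.4 deg C

140.4 deg C


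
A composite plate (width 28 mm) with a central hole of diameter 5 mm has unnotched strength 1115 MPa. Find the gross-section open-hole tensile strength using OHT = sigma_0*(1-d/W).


OHT = sigma_0*(1-d/W) = 1115*(1-5/28) = 915.9 MPa

915.9 MPa


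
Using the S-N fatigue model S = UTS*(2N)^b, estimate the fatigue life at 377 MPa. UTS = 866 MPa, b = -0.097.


N = 0.5 * (S/UTS)^(1/b) = 0.5 * (377/866)^(1/-0.097) = 2645.0842 cycles

2645.0842 cycles


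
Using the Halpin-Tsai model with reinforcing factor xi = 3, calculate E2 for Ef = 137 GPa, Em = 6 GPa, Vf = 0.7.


eta = (Ef/Em - 1)/(Ef/Em + xi) = (22.8333 - 1)/(22.8333 + 3) = 0.8452
E2 = Em*(1+xi*eta*Vf)/(1-eta*Vf) = 40.77 GPa

40.77 GPa


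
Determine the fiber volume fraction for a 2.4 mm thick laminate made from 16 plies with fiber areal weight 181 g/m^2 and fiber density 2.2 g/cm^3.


Vf = n * FAW / (rho_f * h * 1000) = 16 * 181 / (2.2 * 2.4 * 1000) = 0.5485

0.5485


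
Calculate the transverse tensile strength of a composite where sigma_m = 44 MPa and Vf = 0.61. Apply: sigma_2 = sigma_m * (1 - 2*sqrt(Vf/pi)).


factor = 1 - 2*sqrt(0.61/pi) = 0.1187
sigma_2 = 44 * 0.1187 = 5.22 MPa

5.22 MPa


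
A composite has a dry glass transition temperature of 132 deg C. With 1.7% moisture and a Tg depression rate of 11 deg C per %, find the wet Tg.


Tg_wet = Tg_dry - k*moisture = 132 - 11*1.7 = 113.3 deg C

113.3 deg C


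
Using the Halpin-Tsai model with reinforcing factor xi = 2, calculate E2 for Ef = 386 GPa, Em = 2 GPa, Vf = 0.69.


eta = (Ef/Em - 1)/(Ef/Em + xi) = (193.0 - 1)/(193.0 + 2) = 0.9846
E2 = Em*(1+xi*eta*Vf)/(1-eta*Vf) = 14.71 GPa

14.71 GPa


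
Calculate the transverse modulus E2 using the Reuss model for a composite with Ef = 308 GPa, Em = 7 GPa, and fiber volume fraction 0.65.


1/E2 = Vf/Ef + (1-Vf)/Em = 0.65/308 + 0.35/7
E2 = 19.19 GPa

19.19 GPa


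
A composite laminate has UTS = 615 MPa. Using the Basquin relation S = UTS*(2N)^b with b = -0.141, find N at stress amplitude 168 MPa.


N = 0.5 * (S/UTS)^(1/b) = 0.5 * (168/615)^(1/-0.141) = 4964.6749 cycles

4964.6749 cycles


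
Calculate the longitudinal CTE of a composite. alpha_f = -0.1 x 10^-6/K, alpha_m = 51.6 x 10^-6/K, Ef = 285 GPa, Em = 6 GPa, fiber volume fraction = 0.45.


E1 = Ef*Vf + Em*(1-Vf) = 131.55
alpha_1 = (alpha_f*Ef*Vf + alpha_m*Em*(1-Vf))/E1 = 1.2 x 10^-6/K

1.2 x 10^-6/K


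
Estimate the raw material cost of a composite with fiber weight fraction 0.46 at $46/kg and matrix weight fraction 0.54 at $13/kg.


Cost = cost_f*Wf + cost_m*Wm = 46*0.46 + 13*0.54 = $28.18/kg

$28.18/kg


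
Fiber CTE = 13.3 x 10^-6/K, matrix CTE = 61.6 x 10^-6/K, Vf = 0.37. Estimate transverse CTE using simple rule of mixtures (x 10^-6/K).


alpha_2 = alpha_f*Vf + alpha_m*(1-Vf) = 13.3*0.37 + 61.6*0.63 = 43.7 x 10^-6/K

43.7 x 10^-6/K


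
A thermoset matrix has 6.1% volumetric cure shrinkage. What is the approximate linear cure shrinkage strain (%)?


Linear shrinkage ≈ vol_shrink/3 = 6.1/3 = 2.033%

2.033%


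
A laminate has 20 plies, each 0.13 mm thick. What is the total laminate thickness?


h = n * t_ply = 20 * 0.13 = 2.6 mm

2.6 mm


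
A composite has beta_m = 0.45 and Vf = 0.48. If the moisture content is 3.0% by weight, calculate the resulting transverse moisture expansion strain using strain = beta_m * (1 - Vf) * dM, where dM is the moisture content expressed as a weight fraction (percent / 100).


dM = 3.0/100 = 0.03
strain = beta_m * (1-Vf) * dM = 0.45 * 0.52 * 0.03 = 0.00702

0.00702


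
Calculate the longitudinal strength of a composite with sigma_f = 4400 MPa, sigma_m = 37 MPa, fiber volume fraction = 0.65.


sigma_1 = sigma_f*Vf + sigma_m*(1-Vf) = 4400*0.65 + 37*0.35 = 2873.0 MPa

2873.0 MPa


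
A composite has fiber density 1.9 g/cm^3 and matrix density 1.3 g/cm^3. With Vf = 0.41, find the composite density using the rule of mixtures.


rho_c = rho_f*Vf + rho_m*(1-Vf) = 1.9*0.41 + 1.3*0.59 = 1.546 g/cm^3

1.546 g/cm^3


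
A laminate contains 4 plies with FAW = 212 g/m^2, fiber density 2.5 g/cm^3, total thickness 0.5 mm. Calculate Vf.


Vf = n * FAW / (rho_f * h * 1000) = 4 * 212 / (2.5 * 0.5 * 1000) = 0.6784

0.6784


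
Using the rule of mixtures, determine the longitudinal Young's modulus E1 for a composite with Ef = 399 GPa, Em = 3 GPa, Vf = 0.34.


E1 = Ef*Vf + Em*(1-Vf) = 399*0.34 + 3*0.66 = 137.64 GPa

137.64 GPa


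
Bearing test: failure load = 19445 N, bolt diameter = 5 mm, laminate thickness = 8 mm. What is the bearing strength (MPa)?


sigma_br = F/(d*h) = 19445/(5*8) = 486.1 MPa

486.1 MPa


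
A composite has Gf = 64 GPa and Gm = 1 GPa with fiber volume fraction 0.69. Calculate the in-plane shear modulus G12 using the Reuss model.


1/G12 = Vf/Gf + (1-Vf)/Gm = 0.69/64 + 0.31/1
G12 = 3.12 GPa

3.12 GPa


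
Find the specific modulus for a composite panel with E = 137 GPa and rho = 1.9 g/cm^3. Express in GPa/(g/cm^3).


Specific stiffness = E/rho = 137/1.9 = 72.1 GPa/(g/cm^3)

72.1 GPa/(g/cm^3)


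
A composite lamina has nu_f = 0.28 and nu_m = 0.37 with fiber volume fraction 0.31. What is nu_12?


nu_12 = nu_f*Vf + nu_m*(1-Vf) = 0.28*0.31 + 0.37*0.69 = 0.3421

0.3421


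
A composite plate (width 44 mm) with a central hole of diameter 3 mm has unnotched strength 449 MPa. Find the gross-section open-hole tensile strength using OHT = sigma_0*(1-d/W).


OHT = sigma_0*(1-d/W) = 449*(1-3/44) = 418.4 MPa

418.4 MPa


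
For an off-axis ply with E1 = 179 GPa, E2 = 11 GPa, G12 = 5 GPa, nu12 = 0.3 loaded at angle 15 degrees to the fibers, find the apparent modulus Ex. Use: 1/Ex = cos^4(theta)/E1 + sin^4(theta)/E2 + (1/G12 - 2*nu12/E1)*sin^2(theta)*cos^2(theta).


cos^4(15) = 0.870513, sin^4(15) = 0.004487, sin^2(15)*cos^2(15) = 0.0625
1/G12 - 2*nu12/E1 = 1/5 - 2*0.3/179 = 0.196648 GPa^-1
1/Ex = 0.870513/179 + 0.004487/11 + 0.196648*0.0625 = 0.0175616 GPa^-1
Ex = 56.94 GPa

56.94 GPa


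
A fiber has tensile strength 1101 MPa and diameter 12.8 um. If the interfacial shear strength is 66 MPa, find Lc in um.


Lc = sigma_f * d / (2 * tau_i) = 1101 * 12.8 / (2 * 66) = 106.8 um

106.8 um


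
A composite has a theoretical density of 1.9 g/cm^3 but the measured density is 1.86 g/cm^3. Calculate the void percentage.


Void% = (rho_theo - rho_actual)/rho_theo * 100 = (1.9 - 1.86)/1.9 * 100 = 2.11%

2.11%


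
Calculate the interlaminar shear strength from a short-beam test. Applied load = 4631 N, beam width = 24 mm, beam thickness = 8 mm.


ILSS = 3F/(4bh) = 3*4631/(4*24*8) = 18.09 MPa

18.09 MPa


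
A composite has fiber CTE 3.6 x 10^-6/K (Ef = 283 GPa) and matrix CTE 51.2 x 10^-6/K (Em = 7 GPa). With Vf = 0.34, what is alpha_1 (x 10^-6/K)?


E1 = Ef*Vf + Em*(1-Vf) = 100.84
alpha_1 = (alpha_f*Ef*Vf + alpha_m*Em*(1-Vf))/E1 = 5.78 x 10^-6/K

5.78 x 10^-6/K


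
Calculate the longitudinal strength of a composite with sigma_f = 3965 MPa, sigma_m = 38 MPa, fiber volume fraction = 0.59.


sigma_1 = sigma_f*Vf + sigma_m*(1-Vf) = 3965*0.59 + 38*0.41 = 2354.9 MPa

2354.9 MPa


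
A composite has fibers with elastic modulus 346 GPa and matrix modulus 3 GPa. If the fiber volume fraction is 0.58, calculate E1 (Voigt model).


E1 = Ef*Vf + Em*(1-Vf) = 346*0.58 + 3*0.42 = 201.94 GPa

201.94 GPa


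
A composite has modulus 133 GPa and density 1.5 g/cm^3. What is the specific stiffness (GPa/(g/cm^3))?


Specific stiffness = E/rho = 133/1.5 = 88.7 GPa/(g/cm^3)

88.7 GPa/(g/cm^3)


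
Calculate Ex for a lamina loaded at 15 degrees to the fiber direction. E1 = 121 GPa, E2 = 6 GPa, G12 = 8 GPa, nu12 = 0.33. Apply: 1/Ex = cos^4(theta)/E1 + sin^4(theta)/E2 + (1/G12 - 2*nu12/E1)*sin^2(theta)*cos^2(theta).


cos^4(15) = 0.870513, sin^4(15) = 0.004487, sin^2(15)*cos^2(15) = 0.0625
1/G12 - 2*nu12/E1 = 1/8 - 2*0.33/121 = 0.119545 GPa^-1
1/Ex = 0.870513/121 + 0.004487/6 + 0.119545*0.0625 = 0.0154138 GPa^-1
Ex = 64.88 GPa

64.88 GPa


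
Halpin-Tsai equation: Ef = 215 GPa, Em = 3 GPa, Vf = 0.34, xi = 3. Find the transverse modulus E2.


eta = (Ef/Em - 1)/(Ef/Em + xi) = (71.6667 - 1)/(71.6667 + 3) = 0.9464
E2 = Em*(1+xi*eta*Vf)/(1-eta*Vf) = 8.69 GPa

8.69 GPa


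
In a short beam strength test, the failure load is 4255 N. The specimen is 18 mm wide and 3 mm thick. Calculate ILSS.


ILSS = 3F/(4bh) = 3*4255/(4*18*3) = 59.1 MPa

59.1 MPa


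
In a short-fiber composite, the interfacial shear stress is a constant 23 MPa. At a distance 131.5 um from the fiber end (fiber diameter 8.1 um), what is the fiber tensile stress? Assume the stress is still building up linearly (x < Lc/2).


Force balance: sigma_f * (pi*d^2/4) = tau * (pi*d) * x  ->  sigma_f = 4 * tau * x / d
sigma_f = 4 * 23 * 131.5 / 8.1 = 1493.6 MPa

1493.6 MPa


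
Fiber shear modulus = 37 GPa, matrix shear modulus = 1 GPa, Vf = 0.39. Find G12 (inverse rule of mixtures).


1/G12 = Vf/Gf + (1-Vf)/Gm = 0.39/37 + 0.61/1
G12 = 1.61 GPa

1.61 GPa


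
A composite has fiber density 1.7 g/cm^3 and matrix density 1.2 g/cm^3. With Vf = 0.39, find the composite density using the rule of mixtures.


rho_c = rho_f*Vf + rho_m*(1-Vf) = 1.7*0.39 + 1.2*0.61 = 1.395 g/cm^3

1.395 g/cm^3


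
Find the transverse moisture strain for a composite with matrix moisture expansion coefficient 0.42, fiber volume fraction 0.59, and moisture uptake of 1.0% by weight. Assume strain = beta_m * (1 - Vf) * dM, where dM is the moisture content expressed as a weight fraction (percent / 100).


dM = 1.0/100 = 0.01
strain = beta_m * (1-Vf) * dM = 0.42 * 0.41 * 0.01 = 0.001722

0.001722


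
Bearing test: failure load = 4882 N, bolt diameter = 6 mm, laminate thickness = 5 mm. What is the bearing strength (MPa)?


sigma_br = F/(d*h) = 4882/(6*5) = 162.7 MPa

162.7 MPa


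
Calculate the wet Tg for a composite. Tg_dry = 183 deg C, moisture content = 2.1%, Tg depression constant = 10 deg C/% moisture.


Tg_wet = Tg_dry - k*moisture = 183 - 10*2.1 = 162.0 deg C

162.0 deg C


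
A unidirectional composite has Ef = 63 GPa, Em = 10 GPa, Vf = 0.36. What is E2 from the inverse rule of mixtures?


1/E2 = Vf/Ef + (1-Vf)/Em = 0.36/63 + 0.64/10
E2 = 14.34 GPa

14.34 GPa


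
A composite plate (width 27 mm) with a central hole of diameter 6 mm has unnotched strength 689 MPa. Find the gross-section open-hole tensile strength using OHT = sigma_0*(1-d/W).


OHT = sigma_0*(1-d/W) = 689*(1-6/27) = 535.9 MPa

535.9 MPa


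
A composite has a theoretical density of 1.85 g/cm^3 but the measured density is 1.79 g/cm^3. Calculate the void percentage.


Void% = (rho_theo - rho_actual)/rho_theo * 100 = (1.85 - 1.79)/1.85 * 100 = 3.24%

3.24%


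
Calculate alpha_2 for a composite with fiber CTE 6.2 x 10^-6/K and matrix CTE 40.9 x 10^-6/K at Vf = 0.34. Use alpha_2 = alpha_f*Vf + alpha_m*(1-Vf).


alpha_2 = alpha_f*Vf + alpha_m*(1-Vf) = 6.2*0.34 + 40.9*0.66 = 29.1 x 10^-6/K

29.1 x 10^-6/K


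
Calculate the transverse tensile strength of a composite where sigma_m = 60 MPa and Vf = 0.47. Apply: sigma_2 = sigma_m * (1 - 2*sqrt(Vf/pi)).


factor = 1 - 2*sqrt(0.47/pi) = 0.2264
sigma_2 = 60 * 0.2264 = 13.59 MPa

13.59 MPa


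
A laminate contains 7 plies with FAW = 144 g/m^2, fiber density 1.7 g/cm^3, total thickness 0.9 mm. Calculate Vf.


Vf = n * FAW / (rho_f * h * 1000) = 7 * 144 / (1.7 * 0.9 * 1000) = 0.6588

0.6588


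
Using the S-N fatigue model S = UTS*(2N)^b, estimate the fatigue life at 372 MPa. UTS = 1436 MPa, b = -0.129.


N = 0.5 * (S/UTS)^(1/b) = 0.5 * (372/1436)^(1/-0.129) = 17633.8025 cycles

17633.8025 cycles


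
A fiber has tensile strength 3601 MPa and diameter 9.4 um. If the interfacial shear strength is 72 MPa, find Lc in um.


Lc = sigma_f * d / (2 * tau_i) = 3601 * 9.4 / (2 * 72) = 235.1 um

235.1 um


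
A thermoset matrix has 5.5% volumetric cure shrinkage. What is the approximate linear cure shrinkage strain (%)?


Linear shrinkage ≈ vol_shrink/3 = 5.5/3 = 1.833%

1.833%


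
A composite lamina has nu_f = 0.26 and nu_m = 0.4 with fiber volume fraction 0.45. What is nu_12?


nu_12 = nu_f*Vf + nu_m*(1-Vf) = 0.26*0.45 + 0.4*0.55 = 0.337

0.337


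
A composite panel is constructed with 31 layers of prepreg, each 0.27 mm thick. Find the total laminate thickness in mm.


h = n * t_ply = 31 * 0.27 = 8.37 mm

8.37 mm


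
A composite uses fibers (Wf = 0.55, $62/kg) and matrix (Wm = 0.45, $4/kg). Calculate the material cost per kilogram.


Cost = cost_f*Wf + cost_m*Wm = 62*0.55 + 4*0.45 = $35.9/kg

$35.9/kg


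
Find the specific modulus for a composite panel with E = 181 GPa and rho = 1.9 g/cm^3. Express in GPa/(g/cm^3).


Specific stiffness = E/rho = 181/1.9 = 95.3 GPa/(g/cm^3)

95.3 GPa/(g/cm^3)


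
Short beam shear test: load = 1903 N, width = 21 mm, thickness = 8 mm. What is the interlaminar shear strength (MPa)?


ILSS = 3F/(4bh) = 3*1903/(4*21*8) = 8.5 MPa

8.5 MPa


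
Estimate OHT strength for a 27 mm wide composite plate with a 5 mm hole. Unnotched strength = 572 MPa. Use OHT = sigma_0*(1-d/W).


OHT = sigma_0*(1-d/W) = 572*(1-5/27) = 466.1 MPa

466.1 MPa


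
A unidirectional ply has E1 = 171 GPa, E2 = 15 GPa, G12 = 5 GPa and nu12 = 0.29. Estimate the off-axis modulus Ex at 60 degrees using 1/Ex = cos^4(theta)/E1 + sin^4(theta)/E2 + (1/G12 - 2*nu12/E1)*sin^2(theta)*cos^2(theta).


cos^4(60) = 0.0625, sin^4(60) = 0.5625, sin^2(60)*cos^2(60) = 0.1875
1/G12 - 2*nu12/E1 = 1/5 - 2*0.29/171 = 0.196608 GPa^-1
1/Ex = 0.0625/171 + 0.5625/15 + 0.196608*0.1875 = 0.0747295 GPa^-1
Ex = 13.38 GPa

13.38 GPa


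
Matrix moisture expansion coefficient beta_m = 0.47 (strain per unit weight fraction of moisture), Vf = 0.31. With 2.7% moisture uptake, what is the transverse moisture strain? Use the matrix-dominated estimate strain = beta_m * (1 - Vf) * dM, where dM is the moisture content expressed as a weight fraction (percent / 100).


dM = 2.7/100 = 0.027
strain = beta_m * (1-Vf) * dM = 0.47 * 0.69 * 0.027 = 0.0087561

0.0087561


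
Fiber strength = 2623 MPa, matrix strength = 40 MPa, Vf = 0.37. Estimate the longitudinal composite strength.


sigma_1 = sigma_f*Vf + sigma_m*(1-Vf) = 2623*0.37 + 40*0.63 = 995.7 MPa

995.7 MPa


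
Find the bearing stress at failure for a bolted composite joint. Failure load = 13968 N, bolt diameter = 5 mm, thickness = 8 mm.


sigma_br = F/(d*h) = 13968/(5*8) = 349.2 MPa

349.2 MPa


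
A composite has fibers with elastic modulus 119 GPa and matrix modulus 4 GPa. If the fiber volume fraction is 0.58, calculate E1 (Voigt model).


E1 = Ef*Vf + Em*(1-Vf) = 119*0.58 + 4*0.42 = 70.7 GPa

70.7 GPa


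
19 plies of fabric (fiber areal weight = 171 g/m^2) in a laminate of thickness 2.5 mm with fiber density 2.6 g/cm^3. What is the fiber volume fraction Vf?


Vf = n * FAW / (rho_f * h * 1000) = 19 * 171 / (2.6 * 2.5 * 1000) = 0.4998

0.4998


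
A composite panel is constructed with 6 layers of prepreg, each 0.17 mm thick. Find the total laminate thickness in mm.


h = n * t_ply = 6 * 0.17 = 1.02 mm

1.02 mm


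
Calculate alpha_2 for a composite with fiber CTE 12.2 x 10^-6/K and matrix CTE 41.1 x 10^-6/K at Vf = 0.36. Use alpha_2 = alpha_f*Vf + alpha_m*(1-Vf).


alpha_2 = alpha_f*Vf + alpha_m*(1-Vf) = 12.2*0.36 + 41.1*0.64 = 30.7 x 10^-6/K

30.7 x 10^-6/K


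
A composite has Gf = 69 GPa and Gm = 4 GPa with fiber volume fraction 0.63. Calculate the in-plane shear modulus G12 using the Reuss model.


1/G12 = Vf/Gf + (1-Vf)/Gm = 0.63/69 + 0.37/4
G12 = 9.84 GPa

9.84 GPa


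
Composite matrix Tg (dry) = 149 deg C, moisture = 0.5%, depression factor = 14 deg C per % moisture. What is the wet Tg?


Tg_wet = Tg_dry - k*moisture = 149 - 14*0.5 = 142.0 deg C

142.0 deg C


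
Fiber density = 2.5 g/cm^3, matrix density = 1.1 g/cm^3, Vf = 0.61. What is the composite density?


rho_c = rho_f*Vf + rho_m*(1-Vf) = 2.5*0.61 + 1.1*0.39 = 1.954 g/cm^3

1.954 g/cm^3


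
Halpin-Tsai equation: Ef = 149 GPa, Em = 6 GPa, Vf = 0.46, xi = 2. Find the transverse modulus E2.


eta = (Ef/Em - 1)/(Ef/Em + xi) = (24.8333 - 1)/(24.8333 + 2) = 0.8882
E2 = Em*(1+xi*eta*Vf)/(1-eta*Vf) = 18.43 GPa

18.43 GPa


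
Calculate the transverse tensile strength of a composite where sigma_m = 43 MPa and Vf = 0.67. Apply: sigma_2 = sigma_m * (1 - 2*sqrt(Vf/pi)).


factor = 1 - 2*sqrt(0.67/pi) = 0.0764
sigma_2 = 43 * 0.0764 = 3.28 MPa

3.28 MPa


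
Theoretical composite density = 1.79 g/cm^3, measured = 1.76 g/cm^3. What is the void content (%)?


Void% = (rho_theo - rho_actual)/rho_theo * 100 = (1.79 - 1.76)/1.79 * 100 = 1.68%

1.68%


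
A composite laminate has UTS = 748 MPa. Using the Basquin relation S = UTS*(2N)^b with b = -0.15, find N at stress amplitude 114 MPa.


N = 0.5 * (S/UTS)^(1/b) = 0.5 * (114/748)^(1/-0.15) = 139834.7084 cycles

139834.7084 cycles


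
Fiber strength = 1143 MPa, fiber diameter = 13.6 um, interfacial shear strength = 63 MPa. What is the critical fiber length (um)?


Lc = sigma_f * d / (2 * tau_i) = 1143 * 13.6 / (2 * 63) = 123.4 um

123.4 um


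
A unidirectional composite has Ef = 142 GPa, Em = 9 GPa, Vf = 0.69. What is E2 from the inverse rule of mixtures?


1/E2 = Vf/Ef + (1-Vf)/Em = 0.69/142 + 0.31/9
E2 = 25.44 GPa

25.44 GPa


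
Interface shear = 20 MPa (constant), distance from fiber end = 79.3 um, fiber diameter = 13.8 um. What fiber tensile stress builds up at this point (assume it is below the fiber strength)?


Force balance: sigma_f * (pi*d^2/4) = tau * (pi*d) * x  ->  sigma_f = 4 * tau * x / d
sigma_f = 4 * 20 * 79.3 / 13.8 = 459.7 MPa

459.7 MPa


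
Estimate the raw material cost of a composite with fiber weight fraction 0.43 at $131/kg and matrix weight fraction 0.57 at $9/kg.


Cost = cost_f*Wf + cost_m*Wm = 131*0.43 + 9*0.57 = $61.46/kg

$61.46/kg


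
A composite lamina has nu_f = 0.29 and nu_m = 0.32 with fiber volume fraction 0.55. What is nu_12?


nu_12 = nu_f*Vf + nu_m*(1-Vf) = 0.29*0.55 + 0.32*0.45 = 0.3035

0.3035


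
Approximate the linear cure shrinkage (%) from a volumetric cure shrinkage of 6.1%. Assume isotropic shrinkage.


Linear shrinkage ≈ vol_shrink/3 = 6.1/3 = 2.033%

2.033%


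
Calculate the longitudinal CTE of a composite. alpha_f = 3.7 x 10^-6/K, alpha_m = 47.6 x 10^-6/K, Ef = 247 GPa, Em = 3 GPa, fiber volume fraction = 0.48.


E1 = Ef*Vf + Em*(1-Vf) = 120.12
alpha_1 = (alpha_f*Ef*Vf + alpha_m*Em*(1-Vf))/E1 = 4.27 x 10^-6/K

4.27 x 10^-6/K


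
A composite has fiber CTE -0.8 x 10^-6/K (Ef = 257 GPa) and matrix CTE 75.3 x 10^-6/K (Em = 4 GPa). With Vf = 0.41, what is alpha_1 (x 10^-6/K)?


E1 = Ef*Vf + Em*(1-Vf) = 107.73
alpha_1 = (alpha_f*Ef*Vf + alpha_m*Em*(1-Vf))/E1 = 0.87 x 10^-6/K

0.87 x 10^-6/K


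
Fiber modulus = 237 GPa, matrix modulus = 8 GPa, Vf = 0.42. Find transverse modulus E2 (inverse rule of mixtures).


1/E2 = Vf/Ef + (1-Vf)/Em = 0.42/237 + 0.58/8
E2 = 13.46 GPa

13.46 GPa


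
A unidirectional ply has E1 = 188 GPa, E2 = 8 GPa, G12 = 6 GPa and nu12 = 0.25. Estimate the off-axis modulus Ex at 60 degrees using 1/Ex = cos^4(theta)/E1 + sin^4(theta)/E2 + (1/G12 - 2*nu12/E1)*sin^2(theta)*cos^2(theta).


cos^4(60) = 0.0625, sin^4(60) = 0.5625, sin^2(60)*cos^2(60) = 0.1875
1/G12 - 2*nu12/E1 = 1/6 - 2*0.25/188 = 0.164007 GPa^-1
1/Ex = 0.0625/188 + 0.5625/8 + 0.164007*0.1875 = 0.1013963 GPa^-1
Ex = 9.86 GPa

9.86 GPa


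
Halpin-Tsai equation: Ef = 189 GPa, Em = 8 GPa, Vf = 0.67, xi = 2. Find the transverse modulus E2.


eta = (Ef/Em - 1)/(Ef/Em + xi) = (23.625 - 1)/(23.625 + 2) = 0.8829
E2 = Em*(1+xi*eta*Vf)/(1-eta*Vf) = 42.76 GPa

42.76 GPa


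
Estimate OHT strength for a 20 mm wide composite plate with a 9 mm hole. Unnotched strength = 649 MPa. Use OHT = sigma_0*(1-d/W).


OHT = sigma_0*(1-d/W) = 649*(1-9/20) = 357.0 MPa

357.0 MPa


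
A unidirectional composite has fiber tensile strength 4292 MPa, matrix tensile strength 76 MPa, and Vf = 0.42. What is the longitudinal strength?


sigma_1 = sigma_f*Vf + sigma_m*(1-Vf) = 4292*0.42 + 76*0.58 = 1846.7 MPa

1846.7 MPa


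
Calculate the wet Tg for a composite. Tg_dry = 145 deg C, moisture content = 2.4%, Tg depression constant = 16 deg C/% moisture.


Tg_wet = Tg_dry - k*moisture = 145 - 16*2.4 = 106.6 deg C

106.6 deg C


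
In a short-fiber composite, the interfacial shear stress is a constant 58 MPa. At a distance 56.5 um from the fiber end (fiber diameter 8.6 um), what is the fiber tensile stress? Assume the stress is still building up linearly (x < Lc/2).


Force balance: sigma_f * (pi*d^2/4) = tau * (pi*d) * x  ->  sigma_f = 4 * tau * x / d
sigma_f = 4 * 58 * 56.5 / 8.6 = 1524.2 MPa

1524.2 MPa


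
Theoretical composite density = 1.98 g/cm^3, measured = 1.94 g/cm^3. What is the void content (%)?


Void% = (rho_theo - rho_actual)/rho_theo * 100 = (1.98 - 1.94)/1.98 * 100 = 2.02%

2.02%


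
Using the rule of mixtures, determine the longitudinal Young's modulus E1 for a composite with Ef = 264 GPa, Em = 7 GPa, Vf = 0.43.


E1 = Ef*Vf + Em*(1-Vf) = 264*0.43 + 7*0.57 = 117.51 GPa

117.51 GPa


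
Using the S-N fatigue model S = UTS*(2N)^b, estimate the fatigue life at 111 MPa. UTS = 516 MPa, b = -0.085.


N = 0.5 * (S/UTS)^(1/b) = 0.5 * (111/516)^(1/-0.085) = 3.5471e+07 cycles

3.5471e+07 cycles


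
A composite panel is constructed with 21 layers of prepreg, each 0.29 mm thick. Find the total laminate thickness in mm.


h = n * t_ply = 21 * 0.29 = 6.09 mm

6.09 mm


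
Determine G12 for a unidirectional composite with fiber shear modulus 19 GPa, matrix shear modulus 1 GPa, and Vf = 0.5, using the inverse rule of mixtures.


1/G12 = Vf/Gf + (1-Vf)/Gm = 0.5/19 + 0.5/1
G12 = 1.9 GPa

1.9 GPa


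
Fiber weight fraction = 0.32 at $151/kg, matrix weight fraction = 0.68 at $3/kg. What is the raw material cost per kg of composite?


Cost = cost_f*Wf + cost_m*Wm = 151*0.32 + 3*0.68 = $50.36/kg

$50.36/kg


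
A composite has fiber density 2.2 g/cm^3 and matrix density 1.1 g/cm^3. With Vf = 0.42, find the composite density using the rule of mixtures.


rho_c = rho_f*Vf + rho_m*(1-Vf) = 2.2*0.42 + 1.1*0.58 = 1.562 g/cm^3

1.562 g/cm^3


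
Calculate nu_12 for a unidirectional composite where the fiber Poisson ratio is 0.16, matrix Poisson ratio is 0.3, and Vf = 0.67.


nu_12 = nu_f*Vf + nu_m*(1-Vf) = 0.16*0.67 + 0.3*0.33 = 0.2062

0.2062


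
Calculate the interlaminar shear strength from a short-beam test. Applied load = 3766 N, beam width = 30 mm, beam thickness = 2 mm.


ILSS = 3F/(4bh) = 3*3766/(4*30*2) = 47.08 MPa

47.08 MPa


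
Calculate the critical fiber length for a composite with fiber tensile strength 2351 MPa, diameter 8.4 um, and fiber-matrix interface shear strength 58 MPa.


Lc = sigma_f * d / (2 * tau_i) = 2351 * 8.4 / (2 * 58) = 170.2 um

170.2 um


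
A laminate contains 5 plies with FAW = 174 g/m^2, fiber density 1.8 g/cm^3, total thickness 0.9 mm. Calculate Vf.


Vf = n * FAW / (rho_f * h * 1000) = 5 * 174 / (1.8 * 0.9 * 1000) = 0.537

0.537


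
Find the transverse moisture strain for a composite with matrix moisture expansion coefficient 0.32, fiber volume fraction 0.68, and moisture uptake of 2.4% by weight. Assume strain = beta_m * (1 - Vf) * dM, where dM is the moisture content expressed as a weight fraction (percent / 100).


dM = 2.4/100 = 0.024
strain = beta_m * (1-Vf) * dM = 0.32 * 0.32 * 0.024 = 0.0024576

0.0024576


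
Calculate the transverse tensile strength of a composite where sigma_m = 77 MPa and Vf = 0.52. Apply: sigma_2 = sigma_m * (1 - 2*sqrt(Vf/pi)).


factor = 1 - 2*sqrt(0.52/pi) = 0.1863
sigma_2 = 77 * 0.1863 = 14.35 MPa

14.35 MPa


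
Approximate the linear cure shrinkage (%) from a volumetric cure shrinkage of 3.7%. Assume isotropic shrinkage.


Linear shrinkage ≈ vol_shrink/3 = 3.7/3 = 1.233%

1.233%


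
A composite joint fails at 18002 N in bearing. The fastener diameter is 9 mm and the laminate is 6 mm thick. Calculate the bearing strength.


sigma_br = F/(d*h) = 18002/(9*6) = 333.4 MPa

333.4 MPa


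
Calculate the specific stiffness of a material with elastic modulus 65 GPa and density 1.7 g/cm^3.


Specific stiffness = E/rho = 65/1.7 = 38.2 GPa/(g/cm^3)

38.2 GPa/(g/cm^3)


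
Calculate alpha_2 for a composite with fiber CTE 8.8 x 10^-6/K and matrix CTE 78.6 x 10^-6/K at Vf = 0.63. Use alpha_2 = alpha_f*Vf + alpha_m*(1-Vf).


alpha_2 = alpha_f*Vf + alpha_m*(1-Vf) = 8.8*0.63 + 78.6*0.37 = 34.6 x 10^-6/K

34.6 x 10^-6/K


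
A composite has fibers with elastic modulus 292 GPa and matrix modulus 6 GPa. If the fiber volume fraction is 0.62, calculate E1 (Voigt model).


E1 = Ef*Vf + Em*(1-Vf) = 292*0.62 + 6*0.38 = 183.32 GPa

183.32 GPa


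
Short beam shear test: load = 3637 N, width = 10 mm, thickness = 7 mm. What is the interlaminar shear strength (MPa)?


ILSS = 3F/(4bh) = 3*3637/(4*10*7) = 38.97 MPa

38.97 MPa


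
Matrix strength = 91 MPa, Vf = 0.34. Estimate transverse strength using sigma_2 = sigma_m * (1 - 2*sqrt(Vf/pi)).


factor = 1 - 2*sqrt(0.34/pi) = 0.342
sigma_2 = 91 * 0.342 = 31.13 MPa

31.13 MPa


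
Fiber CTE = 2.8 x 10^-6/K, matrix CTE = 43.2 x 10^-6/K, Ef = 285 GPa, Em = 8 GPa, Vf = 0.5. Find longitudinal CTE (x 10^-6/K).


E1 = Ef*Vf + Em*(1-Vf) = 146.5
alpha_1 = (alpha_f*Ef*Vf + alpha_m*Em*(1-Vf))/E1 = 3.9 x 10^-6/K

3.9 x 10^-6/K


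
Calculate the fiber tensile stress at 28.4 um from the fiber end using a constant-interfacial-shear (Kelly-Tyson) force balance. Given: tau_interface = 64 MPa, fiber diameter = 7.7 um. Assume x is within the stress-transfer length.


Force balance: sigma_f * (pi*d^2/4) = tau * (pi*d) * x  ->  sigma_f = 4 * tau * x / d
sigma_f = 4 * 64 * 28.4 / 7.7 = 944.2 MPa

944.2 MPa


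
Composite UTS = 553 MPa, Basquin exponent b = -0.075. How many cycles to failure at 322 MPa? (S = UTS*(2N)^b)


N = 0.5 * (S/UTS)^(1/b) = 0.5 * (322/553)^(1/-0.075) = 676.9555 cycles

676.9555 cycles


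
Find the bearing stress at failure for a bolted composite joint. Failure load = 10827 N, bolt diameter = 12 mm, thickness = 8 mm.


sigma_br = F/(d*h) = 10827/(12*8) = 112.8 MPa

112.8 MPa


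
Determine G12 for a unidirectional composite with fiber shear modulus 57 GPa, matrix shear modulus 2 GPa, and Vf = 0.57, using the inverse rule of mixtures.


1/G12 = Vf/Gf + (1-Vf)/Gm = 0.57/57 + 0.43/2
G12 = 4.44 GPa

4.44 GPa


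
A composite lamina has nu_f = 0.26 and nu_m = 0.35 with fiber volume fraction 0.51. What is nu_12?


nu_12 = nu_f*Vf + nu_m*(1-Vf) = 0.26*0.51 + 0.35*0.49 = 0.3041

0.3041


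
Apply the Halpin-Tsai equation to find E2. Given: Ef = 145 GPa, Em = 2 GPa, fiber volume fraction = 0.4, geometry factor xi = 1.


eta = (Ef/Em - 1)/(Ef/Em + xi) = (72.5 - 1)/(72.5 + 1) = 0.9728
E2 = Em*(1+xi*eta*Vf)/(1-eta*Vf) = 4.55 GPa

4.55 GPa


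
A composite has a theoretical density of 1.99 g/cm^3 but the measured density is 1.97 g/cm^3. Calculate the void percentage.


Void% = (rho_theo - rho_actual)/rho_theo * 100 = (1.99 - 1.97)/1.99 * 100 = 1.01%

1.01%


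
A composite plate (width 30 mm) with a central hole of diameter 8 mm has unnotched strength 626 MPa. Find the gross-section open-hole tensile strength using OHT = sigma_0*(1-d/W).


OHT = sigma_0*(1-d/W) = 626*(1-8/30) = 459.1 MPa

459.1 MPa


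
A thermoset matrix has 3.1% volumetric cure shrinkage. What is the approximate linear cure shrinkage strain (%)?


Linear shrinkage ≈ vol_shrink/3 = 3.1/3 = 1.033%

1.033%


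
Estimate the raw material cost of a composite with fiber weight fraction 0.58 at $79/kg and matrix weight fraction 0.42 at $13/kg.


Cost = cost_f*Wf + cost_m*Wm = 79*0.58 + 13*0.42 = $51.28/kg

$51.28/kg


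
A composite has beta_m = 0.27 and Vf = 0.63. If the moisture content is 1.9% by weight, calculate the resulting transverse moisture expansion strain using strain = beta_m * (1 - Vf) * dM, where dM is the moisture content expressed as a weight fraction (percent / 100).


dM = 1.9/100 = 0.019
strain = beta_m * (1-Vf) * dM = 0.27 * 0.37 * 0.019 = 0.0018981

0.0018981


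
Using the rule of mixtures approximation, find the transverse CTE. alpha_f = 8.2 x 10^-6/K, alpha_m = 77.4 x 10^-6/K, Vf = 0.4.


alpha_2 = alpha_f*Vf + alpha_m*(1-Vf) = 8.2*0.4 + 77.4*0.6 = 49.7 x 10^-6/K

49.7 x 10^-6/K


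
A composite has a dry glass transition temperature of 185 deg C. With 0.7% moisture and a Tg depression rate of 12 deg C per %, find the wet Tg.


Tg_wet = Tg_dry - k*moisture = 185 - 12*0.7 = 176.6 deg C

176.6 deg C


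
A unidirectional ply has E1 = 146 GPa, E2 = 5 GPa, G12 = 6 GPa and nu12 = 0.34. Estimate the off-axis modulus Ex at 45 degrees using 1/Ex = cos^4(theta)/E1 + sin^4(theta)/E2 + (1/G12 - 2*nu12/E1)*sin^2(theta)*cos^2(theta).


cos^4(45) = 0.25, sin^4(45) = 0.25, sin^2(45)*cos^2(45) = 0.25
1/G12 - 2*nu12/E1 = 1/6 - 2*0.34/146 = 0.162009 GPa^-1
1/Ex = 0.25/146 + 0.25/5 + 0.162009*0.25 = 0.0922146 GPa^-1
Ex = 10.84 GPa

10.84 GPa
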